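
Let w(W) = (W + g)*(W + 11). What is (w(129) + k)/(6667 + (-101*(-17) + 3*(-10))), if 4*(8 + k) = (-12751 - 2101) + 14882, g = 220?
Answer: 97719/16708 ≈ 5.8486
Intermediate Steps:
w(W) = (11 + W)*(220 + W) (w(W) = (W + 220)*(W + 11) = (220 + W)*(11 + W) = (11 + W)*(220 + W))
k = -½ (k = -8 + ((-12751 - 2101) + 14882)/4 = -8 + (-14852 + 14882)/4 = -8 + (¼)*30 = -8 + 15/2 = -½ ≈ -0.50000)
(w(129) + k)/(6667 + (-101*(-17) + 3*(-10))) = ((2420 + 129² + 231*129) - ½)/(6667 + (-101*(-17) + 3*(-10))) = ((2420 + 16641 + 29799) - ½)/(6667 + (1717 - 30)) = (48860 - ½)/(6667 + 1687) = (97719/2)/8354 = (97719/2)*(1/8354) = 97719/16708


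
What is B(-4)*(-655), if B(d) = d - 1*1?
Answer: 3275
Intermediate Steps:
B(d) = -1 + d (B(d) = d - 1 = -1 + d)
B(-4)*(-655) = (-1 - 4)*(-655) = -5*(-655) = 3275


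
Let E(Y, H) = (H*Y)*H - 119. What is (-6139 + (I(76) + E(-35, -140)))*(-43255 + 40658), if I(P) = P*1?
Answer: 1797596654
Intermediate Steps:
I(P) = P
E(Y, H) = -119 + Y*H**2 (E(Y, H) = Y*H**2 - 119 = -119 + Y*H**2)
(-6139 + (I(76) + E(-35, -140)))*(-43255 + 40658) = (-6139 + (76 + (-119 - 35*(-140)**2)))*(-43255 + 40658) = (-6139 + (76 + (-119 - 35*19600)))*(-2597) = (-6139 + (76 + (-119 - 686000)))*(-2597) = (-6139 + (76 - 686119))*(-2597) = (-6139 - 686043)*(-2597) = -692182*(-2597) = 1797596654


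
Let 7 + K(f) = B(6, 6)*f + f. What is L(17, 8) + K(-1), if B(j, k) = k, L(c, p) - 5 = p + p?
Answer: 7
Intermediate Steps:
L(c, p) = 5 + 2*p (L(c, p) = 5 + (p + p) = 5 + 2*p)
K(f) = -7 + 7*f (K(f) = -7 + (6*f + f) = -7 + 7*f)
L(17, 8) + K(-1) = (5 + 2*8) + (-7 + 7*(-1)) = (5 + 16) + (-7 - 7) = 21 - 14 = 7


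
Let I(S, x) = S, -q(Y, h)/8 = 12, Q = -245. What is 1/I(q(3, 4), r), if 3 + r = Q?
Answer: -1/96 ≈ -0.010417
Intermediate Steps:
q(Y, h) = -96 (q(Y, h) = -8*12 = -96)
r = -248 (r = -3 - 245 = -248)
1/I(q(3, 4), r) = 1/(-96) = -1/96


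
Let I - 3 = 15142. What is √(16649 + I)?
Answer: √31794 ≈ 178.31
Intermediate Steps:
I = 15145 (I = 3 + 15142 = 15145)
√(16649 + I) = √(16649 + 15145) = √31794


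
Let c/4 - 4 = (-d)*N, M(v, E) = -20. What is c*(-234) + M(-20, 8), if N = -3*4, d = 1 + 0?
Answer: -14996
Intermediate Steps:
d = 1
N = -12
c = 64 (c = 16 + 4*(-1*1*(-12)) = 16 + 4*(-1*(-12)) = 16 + 4*12 = 16 + 48 = 64)
c*(-234) + M(-20, 8) = 64*(-234) - 20 = -14976 - 20 = -14996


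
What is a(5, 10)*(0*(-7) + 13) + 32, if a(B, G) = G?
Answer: 162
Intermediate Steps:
a(5, 10)*(0*(-7) + 13) + 32 = 10*(0*(-7) + 13) + 32 = 10*(0 + 13) + 32 = 10*13 + 32 = 130 + 32 = 162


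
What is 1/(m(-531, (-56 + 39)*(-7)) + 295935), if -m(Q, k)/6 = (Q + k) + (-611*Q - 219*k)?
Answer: -1/1491873 ≈ -6.7030e-7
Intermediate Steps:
m(Q, k) = 1308*k + 3660*Q (m(Q, k) = -6*((Q + k) + (-611*Q - 219*k)) = -6*(-610*Q - 218*k) = 1308*k + 3660*Q)
1/(m(-531, (-56 + 39)*(-7)) + 295935) = 1/((1308*((-56 + 39)*(-7)) + 3660*(-531)) + 295935) = 1/((1308*(-17*(-7)) - 1943460) + 295935) = 1/((1308*119 - 1943460) + 295935) = 1/((155652 - 1943460) + 295935) = 1/(-1787808 + 295935) = 1/(-1491873) = -1/1491873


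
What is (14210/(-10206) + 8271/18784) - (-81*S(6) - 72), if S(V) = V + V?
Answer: 14283015383/13693536 ≈ 1043.0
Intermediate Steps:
S(V) = 2*V
(14210/(-10206) + 8271/18784) - (-81*S(6) - 72) = (14210/(-10206) + 8271/18784) - (-162*6 - 72) = (14210*(-1/10206) + 8271*(1/18784)) - (-81*12 - 72) = (-1015/729 + 8271/18784) - (-972 - 72) = -13036201/13693536 - 1*(-1044) = -13036201/13693536 + 1044 = 14283015383/13693536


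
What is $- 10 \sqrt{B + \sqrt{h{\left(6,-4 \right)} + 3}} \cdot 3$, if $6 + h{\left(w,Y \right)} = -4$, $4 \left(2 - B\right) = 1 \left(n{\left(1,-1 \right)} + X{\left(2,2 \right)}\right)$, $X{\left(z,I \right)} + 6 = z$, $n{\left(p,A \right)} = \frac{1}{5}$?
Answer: $- 3 \sqrt{295 + 100 i \sqrt{7}} \approx -55.774 - 21.347 i$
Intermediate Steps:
$n{\left(p,A \right)} = \frac{1}{5}$
$X{\left(z,I \right)} = -6 + z$
$B = \frac{59}{20}$ ($B = 2 - \frac{1 \left(\frac{1}{5} + \left(-6 + 2\right)\right)}{4} = 2 - \frac{1 \left(\frac{1}{5} - 4\right)}{4} = 2 - \frac{1 \left(- \frac{19}{5}\right)}{4} = 2 - - \frac{19}{20} = 2 + \frac{19}{20} = \frac{59}{20} \approx 2.95$)
$h{\left(w,Y \right)} = -10$ ($h{\left(w,Y \right)} = -6 - 4 = -10$)
$- 10 \sqrt{B + \sqrt{h{\left(6,-4 \right)} + 3}} \cdot 3 = - 10 \sqrt{\frac{59}{20} + \sqrt{-10 + 3}} \cdot 3 = - 10 \sqrt{\frac{59}{20} + \sqrt{-7}} \cdot 3 = - 10 \sqrt{\frac{59}{20} + i \sqrt{7}} \cdot 3 = - 30 \sqrt{\frac{59}{20} + i \sqrt{7}}$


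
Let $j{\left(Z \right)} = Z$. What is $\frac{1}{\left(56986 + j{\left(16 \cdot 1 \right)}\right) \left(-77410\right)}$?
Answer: $- \frac{1}{4412524820} \approx -2.2663 \cdot 10^{-10}$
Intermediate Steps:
$\frac{1}{\left(56986 + j{\left(16 \cdot 1 \right)}\right) \left(-77410\right)} = \frac{1}{\left(56986 + 16 \cdot 1\right) \left(-77410\right)} = \frac{1}{56986 + 16} \left(- \frac{1}{77410}\right) = \frac{1}{57002} \left(- \frac{1}{77410}\right) = - \frac{1}{4412524820}$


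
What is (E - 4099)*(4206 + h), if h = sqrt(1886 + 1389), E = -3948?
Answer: -33845682 - 40235*sqrt(131) ≈ -3.4306e+7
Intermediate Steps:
h = 5*sqrt(131) (h = sqrt(3275) = 5*sqrt(131) ≈ 57.228)
(E - 4099)*(4206 + h) = (-3948 - 4099)*(4206 + 5*sqrt(131)) = -8047*(4206 + 5*sqrt(131)) = -33845682 - 40235*sqrt(131)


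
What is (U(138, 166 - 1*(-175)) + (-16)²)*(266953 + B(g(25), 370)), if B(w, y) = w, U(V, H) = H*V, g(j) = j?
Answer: 12631797092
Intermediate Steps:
(U(138, 166 - 1*(-175)) + (-16)²)*(266953 + B(g(25), 370)) = ((166 - 1*(-175))*138 + (-16)²)*(266953 + 25) = ((166 + 175)*138 + 256)*266978 = (341*138 + 256)*266978 = (47058 + 256)*266978 = 47314*266978 = 12631797092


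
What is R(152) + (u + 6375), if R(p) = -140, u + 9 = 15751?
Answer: 21977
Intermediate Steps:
u = 15742 (u = -9 + 15751 = 15742)
R(152) + (u + 6375) = -140 + (15742 + 6375) = -140 + 22117 = 21977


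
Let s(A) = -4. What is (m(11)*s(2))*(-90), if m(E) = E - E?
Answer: 0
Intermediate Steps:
m(E) = 0
(m(11)*s(2))*(-90) = (0*(-4))*(-90) = 0*(-90) = 0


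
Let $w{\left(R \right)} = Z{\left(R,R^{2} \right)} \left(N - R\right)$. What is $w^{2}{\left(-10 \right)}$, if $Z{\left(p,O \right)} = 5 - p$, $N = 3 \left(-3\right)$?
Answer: $225$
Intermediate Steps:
$N = -9$
$w{\left(R \right)} = \left(-9 - R\right) \left(5 - R\right)$ ($w{\left(R \right)} = \left(5 - R\right) \left(-9 - R\right) = \left(-9 - R\right) \left(5 - R\right)$)
$w^{2}{\left(-10 \right)} = \left(\left(-5 - 10\right) \left(9 - 10\right)\right)^{2} = \left(\left(-15\right) \left(-1\right)\right)^{2} = 15^{2} = 225$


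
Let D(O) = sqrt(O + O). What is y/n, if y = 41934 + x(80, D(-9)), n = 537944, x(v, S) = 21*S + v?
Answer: 21007/268972 + 63*I*sqrt(2)/537944 ≈ 0.078101 + 0.00016562*I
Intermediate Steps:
D(O) = sqrt(2)*sqrt(O) (D(O) = sqrt(2*O) = sqrt(2)*sqrt(O))
x(v, S) = v + 21*S
y = 42014 + 63*I*sqrt(2) (y = 41934 + (80 + 21*(sqrt(2)*sqrt(-9))) = 41934 + (80 + 21*(sqrt(2)*(3*I))) = 41934 + (80 + 21*(3*I*sqrt(2))) = 41934 + (80 + 63*I*sqrt(2)) = 42014 + 63*I*sqrt(2) ≈ 42014.0 + 89.095*I)
y/n = (42014 + 63*I*sqrt(2))/537944 = (42014 + 63*I*sqrt(2))*(1/537944) = 21007/268972 + 63*I*sqrt(2)/537944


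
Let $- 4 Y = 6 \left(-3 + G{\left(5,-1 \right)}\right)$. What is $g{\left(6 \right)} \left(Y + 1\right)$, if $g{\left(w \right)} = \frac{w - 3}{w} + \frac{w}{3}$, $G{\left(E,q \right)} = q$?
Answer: $\frac{35}{2} \approx 17.5$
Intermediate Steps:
$Y = 6$ ($Y = - \frac{6 \left(-3 - 1\right)}{4} = - \frac{6 \left(-4\right)}{4} = \left(- \frac{1}{4}\right) \left(-24\right) = 6$)
$g{\left(w \right)} = \frac{w}{3} + \frac{-3 + w}{w}$ ($g{\left(w \right)} = \frac{-3 + w}{w} + w \frac{1}{3} = \frac{-3 + w}{w} + \frac{w}{3} = \frac{w}{3} + \frac{-3 + w}{w}$)
$g{\left(6 \right)} \left(Y + 1\right) = \left(1 - \frac{3}{6} + \frac{1}{3} \cdot 6\right) \left(6 + 1\right) = \left(1 - \frac{1}{2} + 2\right) 7 = \frac{5}{2} \cdot 7 = \frac{35}{2}$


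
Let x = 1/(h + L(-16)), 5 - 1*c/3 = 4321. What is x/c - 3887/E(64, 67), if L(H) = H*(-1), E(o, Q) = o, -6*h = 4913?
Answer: -20202849609/332642752 ≈ -60.734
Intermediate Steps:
h = -4913/6 (h = -⅙*4913 = -4913/6 ≈ -818.83)
L(H) = -H
c = -12948 (c = 15 - 3*4321 = 15 - 12963 = -12948)
x = -6/4817 (x = 1/(-4913/6 - 1*(-16)) = 1/(-4913/6 + 16) = 1/(-4817/6) = -6/4817 ≈ -0.0012456)
x/c - 3887/E(64, 67) = -6/4817/(-12948) - 3887/64 = -6/4817*(-1/12948) - 3887*1/64 = 1/10395086 - 3887/64 = -20202849609/332642752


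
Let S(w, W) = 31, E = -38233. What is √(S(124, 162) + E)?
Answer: I*√38202 ≈ 195.45*I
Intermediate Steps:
√(S(124, 162) + E) = √(31 - 38233) = √(-38202) = I*√38202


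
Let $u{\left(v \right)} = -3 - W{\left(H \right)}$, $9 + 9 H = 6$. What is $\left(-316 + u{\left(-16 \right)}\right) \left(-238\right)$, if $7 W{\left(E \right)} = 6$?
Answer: $76126$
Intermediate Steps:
$H = - \frac{1}{3}$ ($H = -1 + \frac{1}{9} \cdot 6 = -1 + \frac{2}{3} = - \frac{1}{3} \approx -0.33333$)
$W{\left(E \right)} = \frac{6}{7}$ ($W{\left(E \right)} = \frac{1}{7} \cdot 6 = \frac{6}{7}$)
$u{\left(v \right)} = - \frac{27}{7}$ ($u{\left(v \right)} = -3 - \frac{6}{7} = - \frac{27}{7}$)
$\left(-316 + u{\left(-16 \right)}\right) \left(-238\right) = \left(-316 - \frac{27}{7}\right) \left(-238\right) = \left(- \frac{2239}{7}\right) \left(-238\right) = 76126$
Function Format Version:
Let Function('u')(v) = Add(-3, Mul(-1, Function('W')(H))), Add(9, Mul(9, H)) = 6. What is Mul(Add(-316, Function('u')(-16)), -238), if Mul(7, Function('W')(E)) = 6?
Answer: 76126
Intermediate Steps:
H = Rational(-1, 3) (H = Add(-1, Mul(Rational(1, 9), 6)) = Add(-1, Rational(2, 3)) = Rational(-1, 3) ≈ -0.33333)
Function('W')(E) = Rational(6, 7) (Function('W')(E) = Mul(Rational(1, 7), 6) = Rational(6, 7))
Function('u')(v) = Rational(-27, 7) (Function('u')(v) = Add(-3, Mul(-1, Rational(6, 7))) = Add(-3, Rational(-6, 7)) = Rational(-27, 7))
Mul(Add(-316, Function('u')(-16)), -238) = Mul(Add(-316, Rational(-27, 7)), -238) = Mul(Rational(-2239, 7), -238) = 76126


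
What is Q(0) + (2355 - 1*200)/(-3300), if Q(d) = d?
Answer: -431/660 ≈ -0.65303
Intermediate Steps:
Q(0) + (2355 - 1*200)/(-3300) = 0 + (2355 - 1*200)/(-3300) = 0 + (2355 - 200)*(-1/3300) = 0 + 2155*(-1/3300) = 0 - 431/660 = -431/660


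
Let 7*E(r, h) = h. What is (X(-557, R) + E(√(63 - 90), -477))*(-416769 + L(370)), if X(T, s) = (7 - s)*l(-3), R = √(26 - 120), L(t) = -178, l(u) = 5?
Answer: 96731704/7 + 2084735*I*√94 ≈ 1.3819e+7 + 2.0212e+7*I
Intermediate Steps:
E(r, h) = h/7
R = I*√94 (R = √(-94) = I*√94 ≈ 9.6954*I)
X(T, s) = 35 - 5*s (X(T, s) = (7 - s)*5 = 35 - 5*s)
(X(-557, R) + E(√(63 - 90), -477))*(-416769 + L(370)) = ((35 - 5*I*√94) + (⅐)*(-477))*(-416769 - 178) = ((35 - 5*I*√94) - 477/7)*(-416947) = (-232/7 - 5*I*√94)*(-416947) = 96731704/7 + 2084735*I*√94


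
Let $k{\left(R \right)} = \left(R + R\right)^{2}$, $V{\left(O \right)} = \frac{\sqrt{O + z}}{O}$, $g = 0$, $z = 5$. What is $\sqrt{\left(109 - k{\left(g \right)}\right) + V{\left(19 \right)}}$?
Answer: $\frac{\sqrt{39349 + 38 \sqrt{6}}}{19} \approx 10.453$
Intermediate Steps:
$V{\left(O \right)} = \frac{\sqrt{5 + O}}{O}$ ($V{\left(O \right)} = \frac{\sqrt{O + 5}}{O} = \frac{\sqrt{5 + O}}{O}$)
$k{\left(R \right)} = 4 R^{2}$ ($k{\left(R \right)} = \left(2 R\right)^{2} = 4 R^{2}$)
$\sqrt{\left(109 - k{\left(g \right)}\right) + V{\left(19 \right)}} = \sqrt{\left(109 - 4 \cdot 0^{2}\right) + \frac{\sqrt{5 + 19}}{19}} = \sqrt{\left(109 - 4 \cdot 0\right) + \frac{\sqrt{24}}{19}} = \sqrt{\left(109 - 0\right) + \frac{2 \sqrt{6}}{19}} = \sqrt{\left(109 + 0\right) + \frac{2 \sqrt{6}}{19}} = \sqrt{109 + \frac{2 \sqrt{6}}{19}}$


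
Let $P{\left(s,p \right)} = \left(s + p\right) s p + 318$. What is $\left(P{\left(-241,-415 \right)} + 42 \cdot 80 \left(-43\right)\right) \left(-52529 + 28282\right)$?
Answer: $1594337286494$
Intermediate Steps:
$P{\left(s,p \right)} = 318 + p s \left(p + s\right)$ ($P{\left(s,p \right)} = \left(p + s\right) s p + 318 = s \left(p + s\right) p + 318 = p s \left(p + s\right) + 318 = 318 + p s \left(p + s\right)$)
$\left(P{\left(-241,-415 \right)} + 42 \cdot 80 \left(-43\right)\right) \left(-52529 + 28282\right) = \left(\left(318 - 415 \left(-241\right)^{2} - 241 \left(-415\right)^{2}\right) + 42 \cdot 80 \left(-43\right)\right) \left(-52529 + 28282\right) = \left(\left(318 - 24103615 - 41506225\right) + 3360 \left(-43\right)\right) \left(-24247\right) = \left(\left(318 - 24103615 - 41506225\right) - 144480\right) \left(-24247\right) = \left(-65609522 - 144480\right) \left(-24247\right) = \left(-65754002\right) \left(-24247\right) = 1594337286494$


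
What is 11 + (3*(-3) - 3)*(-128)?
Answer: 1547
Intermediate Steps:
11 + (3*(-3) - 3)*(-128) = 11 + (-9 - 3)*(-128) = 11 - 12*(-128) = 11 + 1536 = 1547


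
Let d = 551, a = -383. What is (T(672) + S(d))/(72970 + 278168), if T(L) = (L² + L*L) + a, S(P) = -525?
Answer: 451130/175569 ≈ 2.5695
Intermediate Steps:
T(L) = -383 + 2*L² (T(L) = (L² + L*L) - 383 = (L² + L²) - 383 = 2*L² - 383 = -383 + 2*L²)
(T(672) + S(d))/(72970 + 278168) = ((-383 + 2*672²) - 525)/(72970 + 278168) = ((-383 + 2*451584) - 525)/351138 = ((-383 + 903168) - 525)*(1/351138) = (902785 - 525)*(1/351138) = 902260*(1/351138) = 451130/175569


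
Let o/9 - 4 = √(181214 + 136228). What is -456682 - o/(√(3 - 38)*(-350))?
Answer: -456682 - 9*I*√35*(4 + √317442)/12250 ≈ -4.5668e+5 - 2.4663*I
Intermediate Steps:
o = 36 + 9*√317442 (o = 36 + 9*√(181214 + 136228) = 36 + 9*√317442 ≈ 5106.8)
-456682 - o/(√(3 - 38)*(-350)) = -456682 - (36 + 9*√317442)/(√(3 - 38)*(-350)) = -456682 - (36 + 9*√317442)/(√(-35)*(-350)) = -456682 - (36 + 9*√317442)/((I*√35)*(-350)) = -456682 - (36 + 9*√317442)/((-350*I*√35)) = -456682 - (36 + 9*√317442)*I*√35/12250 = -456682 - I*√35*(36 + 9*√317442)/12250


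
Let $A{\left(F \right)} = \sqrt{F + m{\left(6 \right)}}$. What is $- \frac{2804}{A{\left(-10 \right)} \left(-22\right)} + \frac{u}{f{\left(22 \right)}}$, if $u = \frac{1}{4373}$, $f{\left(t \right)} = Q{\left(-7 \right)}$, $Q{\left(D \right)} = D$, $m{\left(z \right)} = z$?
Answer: $- \frac{1}{30611} - \frac{701 i}{11} \approx -3.2668 \cdot 10^{-5} - 63.727 i$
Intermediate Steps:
$A{\left(F \right)} = \sqrt{6 + F}$ ($A{\left(F \right)} = \sqrt{F + 6} = \sqrt{6 + F}$)
$f{\left(t \right)} = -7$
$u = \frac{1}{4373} \approx 0.00022868$
$- \frac{2804}{A{\left(-10 \right)} \left(-22\right)} + \frac{u}{f{\left(22 \right)}} = - \frac{2804}{\sqrt{6 - 10} \left(-22\right)} + \frac{1}{4373 \left(-7\right)} = - \frac{2804}{\sqrt{-4} \left(-22\right)} + \frac{1}{4373} \left(- \frac{1}{7}\right) = - \frac{2804}{2 i \left(-22\right)} - \frac{1}{30611} = - \frac{2804}{\left(-44\right) i} - \frac{1}{30611} = - 2804 \frac{i}{44} - \frac{1}{30611} = - \frac{701 i}{11} - \frac{1}{30611} = - \frac{1}{30611} - \frac{701 i}{11}$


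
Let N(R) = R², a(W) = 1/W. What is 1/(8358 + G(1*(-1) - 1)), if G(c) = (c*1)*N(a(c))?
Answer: 2/16715 ≈ 0.00011965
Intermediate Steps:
G(c) = 1/c (G(c) = (c*1)*(1/c)² = c/c² = 1/c)
1/(8358 + G(1*(-1) - 1)) = 1/(8358 + 1/(1*(-1) - 1)) = 1/(8358 + 1/(-1 - 1)) = 1/(8358 + 1/(-2)) = 1/(8358 - ½) = 1/(16715/2) = 2/16715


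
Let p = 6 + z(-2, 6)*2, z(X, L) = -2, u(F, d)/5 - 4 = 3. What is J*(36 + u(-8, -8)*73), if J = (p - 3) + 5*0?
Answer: -2591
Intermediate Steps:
u(F, d) = 35 (u(F, d) = 20 + 5*3 = 20 + 15 = 35)
p = 2 (p = 6 - 2*2 = 6 - 4 = 2)
J = -1 (J = (2 - 3) + 5*0 = -1 + 0 = -1)
J*(36 + u(-8, -8)*73) = -(36 + 35*73) = -(36 + 2555) = -1*2591 = -2591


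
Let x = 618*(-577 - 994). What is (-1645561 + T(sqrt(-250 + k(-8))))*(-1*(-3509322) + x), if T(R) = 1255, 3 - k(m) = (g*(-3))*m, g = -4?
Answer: -4173978699864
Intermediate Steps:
k(m) = 3 - 12*m (k(m) = 3 - (-4*(-3))*m = 3 - 12*m)
x = -970878 (x = 618*(-1571) = -970878)
(-1645561 + T(sqrt(-250 + k(-8))))*(-1*(-3509322) + x) = (-1645561 + 1255)*(-1*(-3509322) - 970878) = -1644306*(3509322 - 970878) = -1644306*2538444 = -4173978699864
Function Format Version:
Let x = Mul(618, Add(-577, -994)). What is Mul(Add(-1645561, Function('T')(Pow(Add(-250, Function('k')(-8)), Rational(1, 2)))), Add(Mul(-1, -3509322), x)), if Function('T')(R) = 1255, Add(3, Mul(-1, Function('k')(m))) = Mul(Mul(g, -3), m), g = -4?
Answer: -4173978699864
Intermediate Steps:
Function('k')(m) = Add(3, Mul(-12, m)) (Function('k')(m) = Add(3, Mul(-1, Mul(Mul(-4, -3), m))) = Add(3, Mul(-1, Mul(12, m))) = Add(3, Mul(-12, m)))
x = -970878 (x = Mul(618, -1571) = -970878)
Mul(Add(-1645561, Function('T')(Pow(Add(-250, Function('k')(-8)), Rational(1, 2)))), Add(Mul(-1, -3509322), x)) = Mul(Add(-1645561, 1255), Add(Mul(-1, -3509322), -970878)) = Mul(-1644306, Add(3509322, -970878)) = Mul(-1644306, 2538444) = -4173978699864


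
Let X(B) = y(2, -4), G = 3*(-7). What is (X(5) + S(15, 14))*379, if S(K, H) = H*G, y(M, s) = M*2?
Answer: -109910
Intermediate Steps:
G = -21
y(M, s) = 2*M
S(K, H) = -21*H (S(K, H) = H*(-21) = -21*H)
X(B) = 4 (X(B) = 2*2 = 4)
(X(5) + S(15, 14))*379 = (4 - 21*14)*379 = (4 - 294)*379 = -290*379 = -109910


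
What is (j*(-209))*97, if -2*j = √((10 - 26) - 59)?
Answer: 101365*I*√3/2 ≈ 87785.0*I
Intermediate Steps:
j = -5*I*√3/2 (j = -√((10 - 26) - 59)/2 = -√(-16 - 59)/2 = -5*I*√3/2 ≈ -4.3301*I)
(j*(-209))*97 = (-5*I*√3/2*(-209))*97 = (1045*I*√3/2)*97 = 101365*I*√3/2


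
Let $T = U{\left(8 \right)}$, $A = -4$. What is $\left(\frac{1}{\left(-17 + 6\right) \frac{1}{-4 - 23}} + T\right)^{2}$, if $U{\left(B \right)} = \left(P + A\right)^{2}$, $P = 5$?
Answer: $\frac{1444}{121} \approx 11.934$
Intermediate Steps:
$U{\left(B \right)} = 1$ ($U{\left(B \right)} = \left(5 - 4\right)^{2} = 1^{2} = 1$)
$T = 1$
$\left(\frac{1}{\left(-17 + 6\right) \frac{1}{-4 - 23}} + T\right)^{2} = \left(\frac{1}{\left(-17 + 6\right) \frac{1}{-4 - 23}} + 1\right)^{2} = \left(\frac{1}{\left(-11\right) \frac{1}{-27}} + 1\right)^{2} = \left(\frac{1}{\left(-11\right) \left(- \frac{1}{27}\right)} + 1\right)^{2} = \left(\frac{1}{\frac{11}{27}} + 1\right)^{2} = \left(\frac{27}{11} + 1\right)^{2} = \left(\frac{38}{11}\right)^{2} = \frac{1444}{121}$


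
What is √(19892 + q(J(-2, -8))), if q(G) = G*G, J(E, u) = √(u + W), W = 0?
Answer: 2*√4971 ≈ 141.01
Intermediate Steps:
J(E, u) = √u (J(E, u) = √(u + 0) = √u)
q(G) = G²
√(19892 + q(J(-2, -8))) = √(19892 + (√(-8))²) = √(19892 + (2*I*√2)²) = √(19892 - 8) = √19884 = 2*√4971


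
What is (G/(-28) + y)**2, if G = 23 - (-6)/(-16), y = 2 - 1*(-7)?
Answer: 3367225/50176 ≈ 67.108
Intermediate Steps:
y = 9 (y = 2 + 7 = 9)
G = 181/8 (G = 23 - (-6)*(-1)/16 = 23 - 1*3/8 = 23 - 3/8 = 181/8 ≈ 22.625)
(G/(-28) + y)**2 = ((181/8)/(-28) + 9)**2 = ((181/8)*(-1/28) + 9)**2 = (-181/224 + 9)**2 = (1835/224)**2 = 3367225/50176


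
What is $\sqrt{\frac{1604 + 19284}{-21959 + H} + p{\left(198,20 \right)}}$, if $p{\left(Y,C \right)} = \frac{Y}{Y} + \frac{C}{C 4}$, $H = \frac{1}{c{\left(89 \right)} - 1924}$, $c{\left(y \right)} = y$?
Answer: $\frac{\sqrt{485107781241765}}{40294766} \approx 0.5466$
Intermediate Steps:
$H = - \frac{1}{1835}$ ($H = \frac{1}{89 - 1924} = \frac{1}{-1835} = - \frac{1}{1835} \approx -0.00054496$)
$p{\left(Y,C \right)} = \frac{5}{4}$ ($p{\left(Y,C \right)} = 1 + \frac{C}{4 C} = 1 + C \frac{1}{4 C} = 1 + \frac{1}{4} = \frac{5}{4}$)
$\sqrt{\frac{1604 + 19284}{-21959 + H} + p{\left(198,20 \right)}} = \sqrt{\frac{1604 + 19284}{-21959 - \frac{1}{1835}} + \frac{5}{4}} = \sqrt{\frac{20888}{- \frac{40294766}{1835}} + \frac{5}{4}} = \sqrt{20888 \left(- \frac{1835}{40294766}\right) + \frac{5}{4}} = \sqrt{- \frac{19164740}{20147383} + \frac{5}{4}} = \sqrt{\frac{24077955}{80589532}} = \frac{\sqrt{485107781241765}}{40294766}$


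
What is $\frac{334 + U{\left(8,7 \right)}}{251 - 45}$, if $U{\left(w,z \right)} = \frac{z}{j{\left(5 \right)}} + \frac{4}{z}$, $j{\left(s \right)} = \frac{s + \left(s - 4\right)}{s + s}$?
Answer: $\frac{7271}{4326} \approx 1.6808$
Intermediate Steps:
$j{\left(s \right)} = \frac{-4 + 2 s}{2 s}$ ($j{\left(s \right)} = \frac{s + \left(-4 + s\right)}{2 s} = \left(-4 + 2 s\right) \frac{1}{2 s} = \frac{-4 + 2 s}{2 s}$)
$U{\left(w,z \right)} = \frac{4}{z} + \frac{5 z}{3}$ ($U{\left(w,z \right)} = \frac{z}{\frac{1}{5} \left(-2 + 5\right)} + \frac{4}{z} = \frac{z}{\frac{1}{5} \cdot 3} + \frac{4}{z} = \frac{z}{\frac{3}{5}} + \frac{4}{z} = z \frac{5}{3} + \frac{4}{z} = \frac{5 z}{3} + \frac{4}{z} = \frac{4}{z} + \frac{5 z}{3}$)
$\frac{334 + U{\left(8,7 \right)}}{251 - 45} = \frac{334 + \left(\frac{4}{7} + \frac{5}{3} \cdot 7\right)}{251 - 45} = \frac{334 + \left(4 \cdot \frac{1}{7} + \frac{35}{3}\right)}{206} = \left(334 + \left(\frac{4}{7} + \frac{35}{3}\right)\right) \frac{1}{206} = \left(334 + \frac{257}{21}\right) \frac{1}{206} = \frac{7271}{21} \cdot \frac{1}{206} = \frac{7271}{4326}$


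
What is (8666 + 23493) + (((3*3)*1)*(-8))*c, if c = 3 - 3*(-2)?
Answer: 31511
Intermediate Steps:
c = 9 (c = 3 - 1*(-6) = 3 + 6 = 9)
(8666 + 23493) + (((3*3)*1)*(-8))*c = (8666 + 23493) + (((3*3)*1)*(-8))*9 = 32159 + ((9*1)*(-8))*9 = 32159 + (9*(-8))*9 = 32159 - 72*9 = 32159 - 648 = 31511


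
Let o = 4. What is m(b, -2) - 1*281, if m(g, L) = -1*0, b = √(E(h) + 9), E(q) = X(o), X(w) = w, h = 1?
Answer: -281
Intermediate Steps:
E(q) = 4
b = √13 (b = √(4 + 9) = √13 ≈ 3.6056)
m(g, L) = 0
m(b, -2) - 1*281 = 0 - 1*281 = 0 - 281 = -281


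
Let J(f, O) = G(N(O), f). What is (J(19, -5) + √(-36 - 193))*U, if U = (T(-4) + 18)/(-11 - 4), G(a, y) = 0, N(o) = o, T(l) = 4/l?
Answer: -17*I*√229/15 ≈ -17.15*I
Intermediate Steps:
J(f, O) = 0
U = -17/15 (U = (4/(-4) + 18)/(-11 - 4) = (4*(-¼) + 18)/(-15) = (-1 + 18)*(-1/15) = 17*(-1/15) = -17/15 ≈ -1.1333)
(J(19, -5) + √(-36 - 193))*U = (0 + √(-36 - 193))*(-17/15) = (0 + √(-229))*(-17/15) = (0 + I*√229)*(-17/15) = (I*√229)*(-17/15) = -17*I*√229/15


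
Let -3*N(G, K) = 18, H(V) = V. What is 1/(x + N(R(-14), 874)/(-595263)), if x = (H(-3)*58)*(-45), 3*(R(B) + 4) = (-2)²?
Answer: 198421/1553636432 ≈ 0.00012771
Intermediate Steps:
R(B) = -8/3 (R(B) = -4 + (⅓)*(-2)² = -4 + (⅓)*4 = -4 + 4/3 = -8/3)
N(G, K) = -6 (N(G, K) = -⅓*18 = -6)
x = 7830 (x = -3*58*(-45) = -174*(-45) = 7830)
1/(x + N(R(-14), 874)/(-595263)) = 1/(7830 - 6/(-595263)) = 1/(7830 - 6*(-1/595263)) = 1/(7830 + 2/198421) = 1/(1553636432/198421) = 198421/1553636432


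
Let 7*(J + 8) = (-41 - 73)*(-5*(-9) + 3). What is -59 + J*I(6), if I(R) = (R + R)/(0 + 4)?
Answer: -16997/7 ≈ -2428.1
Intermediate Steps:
I(R) = R/2 (I(R) = (2*R)/4 = (2*R)*(1/4) = R/2)
J = -5528/7 (J = -8 + ((-41 - 73)*(-5*(-9) + 3))/7 = -8 + (-114*(45 + 3))/7 = -8 + (-114*48)/7 = -8 + (1/7)*(-5472) = -8 - 5472/7 = -5528/7 ≈ -789.71)
-59 + J*I(6) = -59 - 2764*6/7 = -59 - 5528/7*3 = -59 - 16584/7 = -16997/7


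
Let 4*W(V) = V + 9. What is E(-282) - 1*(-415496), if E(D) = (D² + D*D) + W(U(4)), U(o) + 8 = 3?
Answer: 574545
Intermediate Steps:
U(o) = -5 (U(o) = -8 + 3 = -5)
W(V) = 9/4 + V/4 (W(V) = (V + 9)/4 = (9 + V)/4 = 9/4 + V/4)
E(D) = 1 + 2*D² (E(D) = (D² + D*D) + (9/4 + (¼)*(-5)) = (D² + D²) + (9/4 - 5/4) = 2*D² + 1 = 1 + 2*D²)
E(-282) - 1*(-415496) = (1 + 2*(-282)²) - 1*(-415496) = (1 + 2*79524) + 415496 = (1 + 159048) + 415496 = 159049 + 415496 = 574545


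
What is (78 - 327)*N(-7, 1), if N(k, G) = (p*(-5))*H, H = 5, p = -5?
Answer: -31125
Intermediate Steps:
N(k, G) = 125 (N(k, G) = -5*(-5)*5 = 25*5 = 125)
(78 - 327)*N(-7, 1) = (78 - 327)*125 = -249*125 = -31125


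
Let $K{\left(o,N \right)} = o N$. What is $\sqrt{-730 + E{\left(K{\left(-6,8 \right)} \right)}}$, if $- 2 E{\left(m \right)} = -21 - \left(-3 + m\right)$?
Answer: $i \sqrt{745} \approx 27.295 i$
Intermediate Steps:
$K{\left(o,N \right)} = N o$
$E{\left(m \right)} = 9 + \frac{m}{2}$ ($E{\left(m \right)} = - \frac{-21 - \left(-3 + m\right)}{2} = - \frac{-18 - m}{2} = 9 + \frac{m}{2}$)
$\sqrt{-730 + E{\left(K{\left(-6,8 \right)} \right)}} = \sqrt{-730 + \left(9 + \frac{8 \left(-6\right)}{2}\right)} = \sqrt{-730 + \left(9 + \frac{1}{2} \left(-48\right)\right)} = \sqrt{-730 + \left(9 - 24\right)} = \sqrt{-730 - 15} = \sqrt{-745} = i \sqrt{745}$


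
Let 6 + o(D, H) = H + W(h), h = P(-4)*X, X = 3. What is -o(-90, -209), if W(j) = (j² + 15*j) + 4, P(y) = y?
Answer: 247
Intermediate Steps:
h = -12 (h = -4*3 = -12)
W(j) = 4 + j² + 15*j
o(D, H) = -38 + H (o(D, H) = -6 + (H + (4 + (-12)² + 15*(-12))) = -6 + (H + (4 + 144 - 180)) = -6 + (H - 32) = -6 + (-32 + H) = -38 + H)
-o(-90, -209) = -(-38 - 209) = -1*(-247) = 247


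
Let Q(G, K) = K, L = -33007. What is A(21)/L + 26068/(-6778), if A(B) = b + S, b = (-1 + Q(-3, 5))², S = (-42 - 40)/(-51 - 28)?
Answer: -33991407396/8836997117 ≈ -3.8465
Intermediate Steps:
S = 82/79 (S = -82/(-79) = -82*(-1/79) = 82/79 ≈ 1.0380)
b = 16 (b = (-1 + 5)² = 4² = 16)
A(B) = 1346/79 (A(B) = 16 + 82/79 = 1346/79)
A(21)/L + 26068/(-6778) = (1346/79)/(-33007) + 26068/(-6778) = (1346/79)*(-1/33007) + 26068*(-1/6778) = -1346/2607553 - 13034/3389 = -33991407396/8836997117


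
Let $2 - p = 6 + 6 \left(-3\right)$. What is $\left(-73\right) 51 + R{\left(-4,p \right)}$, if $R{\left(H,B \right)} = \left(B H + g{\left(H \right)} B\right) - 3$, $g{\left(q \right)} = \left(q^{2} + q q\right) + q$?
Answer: $-3390$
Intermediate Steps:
$g{\left(q \right)} = q + 2 q^{2}$ ($g{\left(q \right)} = \left(q^{2} + q^{2}\right) + q = 2 q^{2} + q = q + 2 q^{2}$)
$p = 14$ ($p = 2 - \left(6 + 6 \left(-3\right)\right) = 2 - \left(6 - 18\right) = 2 - -12 = 2 + 12 = 14$)
$R{\left(H,B \right)} = -3 + B H + B H \left(1 + 2 H\right)$ ($R{\left(H,B \right)} = \left(B H + H \left(1 + 2 H\right) B\right) - 3 = \left(B H + B H \left(1 + 2 H\right)\right) - 3 = -3 + B H + B H \left(1 + 2 H\right)$)
$\left(-73\right) 51 + R{\left(-4,p \right)} = \left(-73\right) 51 + \left(-3 + 14 \left(-4\right) + 14 \left(-4\right) \left(1 + 2 \left(-4\right)\right)\right) = -3723 - \left(59 + 56 \left(1 - 8\right)\right) = -3723 - \left(59 - 392\right) = -3723 - -333 = -3723 + 333 = -3390$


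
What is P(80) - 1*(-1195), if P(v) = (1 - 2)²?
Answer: 1196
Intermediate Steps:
P(v) = 1 (P(v) = (-1)² = 1)
P(80) - 1*(-1195) = 1 - 1*(-1195) = 1 + 1195 = 1196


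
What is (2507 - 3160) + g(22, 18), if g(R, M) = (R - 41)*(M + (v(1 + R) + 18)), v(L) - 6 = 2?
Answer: -1489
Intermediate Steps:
v(L) = 8 (v(L) = 6 + 2 = 8)
g(R, M) = (-41 + R)*(26 + M) (g(R, M) = (R - 41)*(M + (8 + 18)) = (-41 + R)*(M + 26) = (-41 + R)*(26 + M))
(2507 - 3160) + g(22, 18) = (2507 - 3160) + (-1066 - 41*18 + 26*22 + 18*22) = -653 + (-1066 - 738 + 572 + 396) = -653 - 836 = -1489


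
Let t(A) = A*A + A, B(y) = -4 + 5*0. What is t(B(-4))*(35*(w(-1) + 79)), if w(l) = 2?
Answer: 34020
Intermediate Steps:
B(y) = -4 (B(y) = -4 + 0 = -4)
t(A) = A + A² (t(A) = A² + A = A + A²)
t(B(-4))*(35*(w(-1) + 79)) = (-4*(1 - 4))*(35*(2 + 79)) = (-4*(-3))*(35*81) = 12*2835 = 34020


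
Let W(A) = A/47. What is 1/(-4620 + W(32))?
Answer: -47/217108 ≈ -0.00021648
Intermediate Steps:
W(A) = A/47 (W(A) = A*(1/47) = A/47)
1/(-4620 + W(32)) = 1/(-4620 + (1/47)*32) = 1/(-4620 + 32/47) = 1/(-217108/47) = -47/217108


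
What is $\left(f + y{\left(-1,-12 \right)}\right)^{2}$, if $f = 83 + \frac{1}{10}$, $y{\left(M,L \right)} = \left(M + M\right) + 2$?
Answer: $\frac{690561}{100} \approx 6905.6$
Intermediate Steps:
$y{\left(M,L \right)} = 2 + 2 M$ ($y{\left(M,L \right)} = 2 M + 2 = 2 + 2 M$)
$f = \frac{831}{10}$ ($f = 83 + \frac{1}{10} = \frac{831}{10} \approx 83.1$)
$\left(f + y{\left(-1,-12 \right)}\right)^{2} = \left(\frac{831}{10} + \left(2 + 2 \left(-1\right)\right)\right)^{2} = \left(\frac{831}{10} + \left(2 - 2\right)\right)^{2} = \left(\frac{831}{10} + 0\right)^{2} = \left(\frac{831}{10}\right)^{2} = \frac{690561}{100}$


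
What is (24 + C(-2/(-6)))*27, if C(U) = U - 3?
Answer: 576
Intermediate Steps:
C(U) = -3 + U
(24 + C(-2/(-6)))*27 = (24 + (-3 - 2/(-6)))*27 = (24 + (-3 - 2*(-⅙)))*27 = (24 + (-3 + ⅓))*27 = (24 - 8/3)*27 = (64/3)*27 = 576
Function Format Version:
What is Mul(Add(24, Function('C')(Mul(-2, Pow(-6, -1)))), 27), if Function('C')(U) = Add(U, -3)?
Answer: 576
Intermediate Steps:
Function('C')(U) = Add(-3, U)
Mul(Add(24, Function('C')(Mul(-2, Pow(-6, -1)))), 27) = Mul(Add(24, Add(-3, Mul(-2, Pow(-6, -1)))), 27) = Mul(Add(24, Add(-3, Mul(-2, Rational(-1, 6)))), 27) = Mul(Add(24, Add(-3, Rational(1, 3))), 27) = Mul(Add(24, Rational(-8, 3)), 27) = Mul(Rational(64, 3), 27) = 576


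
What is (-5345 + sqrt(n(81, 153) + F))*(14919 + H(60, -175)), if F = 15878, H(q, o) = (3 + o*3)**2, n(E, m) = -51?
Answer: -1536169035 + 2011821*sqrt(323) ≈ -1.5000e+9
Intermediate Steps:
H(q, o) = (3 + 3*o)**2
(-5345 + sqrt(n(81, 153) + F))*(14919 + H(60, -175)) = (-5345 + sqrt(-51 + 15878))*(14919 + 9*(1 - 175)**2) = (-5345 + sqrt(15827))*(14919 + 9*(-174)**2) = (-5345 + 7*sqrt(323))*(14919 + 9*30276) = (-5345 + 7*sqrt(323))*(14919 + 272484) = (-5345 + 7*sqrt(323))*287403 = -1536169035 + 2011821*sqrt(323)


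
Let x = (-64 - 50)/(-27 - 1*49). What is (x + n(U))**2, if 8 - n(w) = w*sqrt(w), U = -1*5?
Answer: -139/4 + 95*I*sqrt(5) ≈ -34.75 + 212.43*I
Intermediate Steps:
U = -5
n(w) = 8 - w**(3/2) (n(w) = 8 - w*sqrt(w) = 8 - w**(3/2))
x = 3/2 (x = -114/(-27 - 49) = -114/(-76) = -114*(-1/76) = 3/2 ≈ 1.5000)
(x + n(U))**2 = (3/2 + (8 - (-5)**(3/2)))**2 = (3/2 + (8 - (-5)*I*sqrt(5)))**2 = (3/2 + (8 + 5*I*sqrt(5)))**2 = (19/2 + 5*I*sqrt(5))**2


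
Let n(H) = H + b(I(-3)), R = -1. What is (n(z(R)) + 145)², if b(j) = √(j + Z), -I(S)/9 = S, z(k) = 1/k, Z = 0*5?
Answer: 20763 + 864*√3 ≈ 22260.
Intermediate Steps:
Z = 0
I(S) = -9*S
b(j) = √j (b(j) = √(j + 0) = √j)
n(H) = H + 3*√3 (n(H) = H + √(-9*(-3)) = H + √27 = H + 3*√3)
(n(z(R)) + 145)² = ((1/(-1) + 3*√3) + 145)² = ((-1 + 3*√3) + 145)² = (144 + 3*√3)²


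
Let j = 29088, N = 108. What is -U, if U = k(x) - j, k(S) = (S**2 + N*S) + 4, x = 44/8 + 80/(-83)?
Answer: 787371911/27556 ≈ 28574.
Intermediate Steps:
x = 753/166 (x = 44*(1/8) + 80*(-1/83) = 11/2 - 80/83 = 753/166 ≈ 4.5361)
k(S) = 4 + S**2 + 108*S (k(S) = (S**2 + 108*S) + 4 = 4 + S**2 + 108*S)
U = -787371911/27556 (U = (4 + (753/166)**2 + 108*(753/166)) - 1*29088 = (4 + 567009/27556 + 40662/83) - 29088 = 14177017/27556 - 29088 = -787371911/27556 ≈ -28574.)
-U = -1*(-787371911/27556) = 787371911/27556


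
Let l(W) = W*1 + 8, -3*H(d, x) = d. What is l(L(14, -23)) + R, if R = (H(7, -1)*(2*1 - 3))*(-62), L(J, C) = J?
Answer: -368/3 ≈ -122.67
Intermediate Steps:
H(d, x) = -d/3
l(W) = 8 + W (l(W) = W + 8 = 8 + W)
R = -434/3 (R = ((-⅓*7)*(2*1 - 3))*(-62) = -7*(2 - 3)/3*(-62) = -7/3*(-1)*(-62) = (7/3)*(-62) = -434/3 ≈ -144.67)
l(L(14, -23)) + R = (8 + 14) - 434/3 = 22 - 434/3 = -368/3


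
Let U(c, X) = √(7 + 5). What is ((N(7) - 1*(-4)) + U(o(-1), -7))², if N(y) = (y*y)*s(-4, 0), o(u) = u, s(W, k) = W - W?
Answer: 28 + 16*√3 ≈ 55.713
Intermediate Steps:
s(W, k) = 0
U(c, X) = 2*√3 (U(c, X) = √12 = 2*√3)
N(y) = 0 (N(y) = (y*y)*0 = y²*0 = 0)
((N(7) - 1*(-4)) + U(o(-1), -7))² = ((0 - 1*(-4)) + 2*√3)² = ((0 + 4) + 2*√3)² = (4 + 2*√3)²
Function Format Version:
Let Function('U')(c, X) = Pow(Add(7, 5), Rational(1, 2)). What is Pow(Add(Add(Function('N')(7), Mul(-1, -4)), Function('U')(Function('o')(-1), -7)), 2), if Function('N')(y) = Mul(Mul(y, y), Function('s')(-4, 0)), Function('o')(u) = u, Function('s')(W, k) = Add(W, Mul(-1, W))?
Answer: Add(28, Mul(16, Pow(3, Rational(1, 2)))) ≈ 55.713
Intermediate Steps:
Function('s')(W, k) = 0
Function('U')(c, X) = Mul(2, Pow(3, Rational(1, 2))) (Function('U')(c, X) = Pow(12, Rational(1, 2)) = Mul(2, Pow(3, Rational(1, 2))))
Function('N')(y) = 0 (Function('N')(y) = Mul(Mul(y, y), 0) = Mul(Pow(y, 2), 0) = 0)
Pow(Add(Add(Function('N')(7), Mul(-1, -4)), Function('U')(Function('o')(-1), -7)), 2) = Pow(Add(Add(0, Mul(-1, -4)), Mul(2, Pow(3, Rational(1, 2)))), 2) = Pow(Add(Add(0, 4), Mul(2, Pow(3, Rational(1, 2)))), 2) = Pow(Add(4, Mul(2, Pow(3, Rational(1, 2)))), 2)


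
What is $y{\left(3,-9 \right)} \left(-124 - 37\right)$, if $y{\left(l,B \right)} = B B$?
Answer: $-13041$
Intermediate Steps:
$y{\left(l,B \right)} = B^{2}$
$y{\left(3,-9 \right)} \left(-124 - 37\right) = \left(-9\right)^{2} \left(-124 - 37\right) = 81 \left(-161\right) = -13041$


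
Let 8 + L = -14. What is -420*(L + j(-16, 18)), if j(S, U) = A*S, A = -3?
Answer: -10920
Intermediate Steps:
L = -22 (L = -8 - 14 = -22)
j(S, U) = -3*S
-420*(L + j(-16, 18)) = -420*(-22 - 3*(-16)) = -420*(-22 + 48) = -420*26 = -10920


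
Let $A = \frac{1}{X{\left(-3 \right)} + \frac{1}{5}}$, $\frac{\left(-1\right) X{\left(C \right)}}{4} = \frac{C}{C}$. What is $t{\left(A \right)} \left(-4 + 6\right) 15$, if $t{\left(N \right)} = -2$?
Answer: $-60$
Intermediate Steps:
$X{\left(C \right)} = -4$ ($X{\left(C \right)} = - 4 \frac{C}{C} = \left(-4\right) 1 = -4$)
$A = - \frac{5}{19}$ ($A = \frac{1}{-4 + \frac{1}{5}} = \frac{1}{- \frac{19}{5}} = - \frac{5}{19} \approx -0.26316$)
$t{\left(A \right)} \left(-4 + 6\right) 15 = - 2 \left(-4 + 6\right) 15 = \left(-2\right) 2 \cdot 15 = \left(-4\right) 15 = -60$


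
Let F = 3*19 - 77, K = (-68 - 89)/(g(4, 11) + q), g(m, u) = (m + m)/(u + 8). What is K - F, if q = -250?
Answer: 97823/4742 ≈ 20.629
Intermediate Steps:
g(m, u) = 2*m/(8 + u) (g(m, u) = (2*m)/(8 + u) = 2*m/(8 + u))
K = 2983/4742 (K = (-68 - 89)/(2*4/(8 + 11) - 250) = -157/(2*4/19 - 250) = -157/(2*4*(1/19) - 250) = -157/(8/19 - 250) = -157/(-4742/19) = -157*(-19/4742) = 2983/4742 ≈ 0.62906)
F = -20 (F = 57 - 77 = -20)
K - F = 2983/4742 - 1*(-20) = 2983/4742 + 20 = 97823/4742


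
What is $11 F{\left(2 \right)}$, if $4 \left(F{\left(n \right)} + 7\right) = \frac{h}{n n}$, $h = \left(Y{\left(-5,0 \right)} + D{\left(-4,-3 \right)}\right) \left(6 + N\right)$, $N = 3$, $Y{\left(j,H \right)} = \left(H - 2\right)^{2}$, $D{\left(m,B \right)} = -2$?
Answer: $- \frac{517}{8} \approx -64.625$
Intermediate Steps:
$Y{\left(j,H \right)} = \left(-2 + H\right)^{2}$
$h = 18$ ($h = \left(\left(-2 + 0\right)^{2} - 2\right) \left(6 + 3\right) = \left(\left(-2\right)^{2} - 2\right) 9 = \left(4 - 2\right) 9 = 2 \cdot 9 = 18$)
$F{\left(n \right)} = -7 + \frac{9}{2 n^{2}}$ ($F{\left(n \right)} = -7 + \frac{18 \frac{1}{n n}}{4} = -7 + \frac{18 \frac{1}{n^{2}}}{4} = -7 + \frac{9}{2 n^{2}}$)
$11 F{\left(2 \right)} = 11 \left(-7 + \frac{9}{2 \cdot 4}\right) = 11 \left(-7 + \frac{9}{2} \cdot \frac{1}{4}\right) = 11 \left(-7 + \frac{9}{8}\right) = 11 \left(- \frac{47}{8}\right) = - \frac{517}{8}$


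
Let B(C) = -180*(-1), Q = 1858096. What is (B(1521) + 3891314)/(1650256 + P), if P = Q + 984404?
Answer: 1945747/2246378 ≈ 0.86617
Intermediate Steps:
B(C) = 180
P = 2842500 (P = 1858096 + 984404 = 2842500)
(B(1521) + 3891314)/(1650256 + P) = (180 + 3891314)/(1650256 + 2842500) = 3891494/4492756 = 3891494*(1/4492756) = 1945747/2246378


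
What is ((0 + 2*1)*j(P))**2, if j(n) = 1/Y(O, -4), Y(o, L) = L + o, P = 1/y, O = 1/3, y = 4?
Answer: 36/121 ≈ 0.29752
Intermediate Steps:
O = 1/3 ≈ 0.33333
P = 1/4 ≈ 0.25000
j(n) = -3/11 (j(n) = 1/(-4 + 1/3) = 1/(-11/3) = -3/11)
((0 + 2*1)*j(P))**2 = ((0 + 2*1)*(-3/11))**2 = ((0 + 2)*(-3/11))**2 = (2*(-3/11))**2 = (-6/11)**2 = 36/121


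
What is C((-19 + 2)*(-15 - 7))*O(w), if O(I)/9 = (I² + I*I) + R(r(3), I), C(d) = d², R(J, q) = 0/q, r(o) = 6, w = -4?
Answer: 40284288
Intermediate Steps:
R(J, q) = 0
O(I) = 18*I² (O(I) = 9*((I² + I*I) + 0) = 9*((I² + I²) + 0) = 9*(2*I² + 0) = 9*(2*I²) = 18*I²)
C((-19 + 2)*(-15 - 7))*O(w) = ((-19 + 2)*(-15 - 7))²*(18*(-4)²) = (-17*(-22))²*(18*16) = 374²*288 = 139876*288 = 40284288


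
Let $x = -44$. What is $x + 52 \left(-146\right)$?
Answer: $-7636$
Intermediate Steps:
$x + 52 \left(-146\right) = -44 + 52 \left(-146\right) = -44 - 7592 = -7636$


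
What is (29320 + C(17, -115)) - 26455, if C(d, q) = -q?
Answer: 2980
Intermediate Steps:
(29320 + C(17, -115)) - 26455 = (29320 - 1*(-115)) - 26455 = (29320 + 115) - 26455 = 29435 - 26455 = 2980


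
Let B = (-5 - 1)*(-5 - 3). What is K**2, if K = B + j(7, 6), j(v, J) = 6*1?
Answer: 2916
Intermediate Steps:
j(v, J) = 6
B = 48 (B = -6*(-8) = 48)
K = 54 (K = 48 + 6 = 54)
K**2 = 54**2 = 2916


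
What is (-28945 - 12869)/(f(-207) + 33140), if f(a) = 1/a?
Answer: -8655498/6859979 ≈ -1.2617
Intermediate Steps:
(-28945 - 12869)/(f(-207) + 33140) = (-28945 - 12869)/(1/(-207) + 33140) = -41814/(-1/207 + 33140) = -41814/6859979/207 = -41814*207/6859979 = -8655498/6859979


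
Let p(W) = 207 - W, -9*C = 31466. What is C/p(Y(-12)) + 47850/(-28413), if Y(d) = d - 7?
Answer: -5006921/291879 ≈ -17.154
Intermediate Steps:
C = -31466/9 (C = -⅑*31466 = -31466/9 ≈ -3496.2)
Y(d) = -7 + d
C/p(Y(-12)) + 47850/(-28413) = -31466/(9*(207 - (-7 - 12))) + 47850/(-28413) = -31466/(9*(207 - 1*(-19))) + 47850*(-1/28413) = -31466/(9*(207 + 19)) - 1450/861 = -31466/9/226 - 1450/861 = -31466/9*1/226 - 1450/861 = -15733/1017 - 1450/861 = -5006921/291879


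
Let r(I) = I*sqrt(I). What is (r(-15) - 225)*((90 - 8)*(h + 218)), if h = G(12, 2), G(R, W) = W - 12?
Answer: -3837600 - 255840*I*sqrt(15) ≈ -3.8376e+6 - 9.9086e+5*I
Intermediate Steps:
G(R, W) = -12 + W
h = -10 (h = -12 + 2 = -10)
r(I) = I**(3/2)
(r(-15) - 225)*((90 - 8)*(h + 218)) = ((-15)**(3/2) - 225)*((90 - 8)*(-10 + 218)) = (-15*I*sqrt(15) - 225)*(82*208) = (-225 - 15*I*sqrt(15))*17056 = -3837600 - 255840*I*sqrt(15)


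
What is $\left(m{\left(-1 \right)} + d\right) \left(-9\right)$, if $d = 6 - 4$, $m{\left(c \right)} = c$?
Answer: $-9$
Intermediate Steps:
$d = 2$
$\left(m{\left(-1 \right)} + d\right) \left(-9\right) = \left(-1 + 2\right) \left(-9\right) = 1 \left(-9\right) = -9$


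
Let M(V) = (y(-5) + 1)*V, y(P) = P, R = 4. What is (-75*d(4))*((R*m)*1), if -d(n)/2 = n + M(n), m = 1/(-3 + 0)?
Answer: 2400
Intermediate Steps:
M(V) = -4*V (M(V) = (-5 + 1)*V = -4*V)
m = -1/3 (m = 1/(-3) = -1/3 ≈ -0.33333)
d(n) = 6*n (d(n) = -2*(n - 4*n) = -(-6)*n = 6*n)
(-75*d(4))*((R*m)*1) = (-450*4)*((4*(-1/3))*1) = (-75*24)*(-4/3*1) = -1800*(-4/3) = 2400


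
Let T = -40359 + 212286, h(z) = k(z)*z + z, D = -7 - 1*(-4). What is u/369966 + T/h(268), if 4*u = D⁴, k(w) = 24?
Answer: 21202426719/826257400 ≈ 25.661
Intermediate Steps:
D = -3 (D = -7 + 4 = -3)
h(z) = 25*z (h(z) = 24*z + z = 25*z)
u = 81/4 (u = (¼)*(-3)⁴ = (¼)*81 = 81/4 ≈ 20.250)
T = 171927
u/369966 + T/h(268) = (81/4)/369966 + 171927/((25*268)) = (81/4)*(1/369966) + 171927/6700 = 27/493288 + 171927*(1/6700) = 27/493288 + 171927/6700 = 21202426719/826257400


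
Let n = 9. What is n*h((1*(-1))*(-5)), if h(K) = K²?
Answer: 225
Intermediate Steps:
n*h((1*(-1))*(-5)) = 9*((1*(-1))*(-5))² = 9*(-1*(-5))² = 9*5² = 9*25 = 225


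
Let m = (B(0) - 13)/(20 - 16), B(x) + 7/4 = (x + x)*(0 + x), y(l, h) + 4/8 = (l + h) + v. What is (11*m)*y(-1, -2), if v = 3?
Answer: 649/32 ≈ 20.281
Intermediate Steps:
y(l, h) = 5/2 + h + l (y(l, h) = -½ + ((l + h) + 3) = -½ + ((h + l) + 3) = -½ + (3 + h + l) = 5/2 + h + l)
B(x) = -7/4 + 2*x² (B(x) = -7/4 + (x + x)*(0 + x) = -7/4 + (2*x)*x = -7/4 + 2*x²)
m = -59/16 (m = ((-7/4 + 2*0²) - 13)/(20 - 16) = ((-7/4 + 2*0) - 13)/4 = ((-7/4 + 0) - 13)*(¼) = (-7/4 - 13)*(¼) = -59/4*¼ = -59/16 ≈ -3.6875)
(11*m)*y(-1, -2) = (11*(-59/16))*(5/2 - 2 - 1) = -649/16*(-½) = 649/32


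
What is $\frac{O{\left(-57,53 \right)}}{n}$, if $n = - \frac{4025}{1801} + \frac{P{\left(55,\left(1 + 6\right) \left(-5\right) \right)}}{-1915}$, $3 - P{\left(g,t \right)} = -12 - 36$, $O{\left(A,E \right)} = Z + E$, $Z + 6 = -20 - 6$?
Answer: $- \frac{72427215}{7799726} \approx -9.2859$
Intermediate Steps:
$Z = -32$ ($Z = -6 - 26 = -32$)
$O{\left(A,E \right)} = -32 + E$
$P{\left(g,t \right)} = 51$ ($P{\left(g,t \right)} = 3 - \left(-12 - 36\right) = 3 - -48 = 3 + 48 = 51$)
$n = - \frac{7799726}{3448915}$ ($n = - \frac{4025}{1801} + \frac{51}{-1915} = \left(-4025\right) \frac{1}{1801} + 51 \left(- \frac{1}{1915}\right) = - \frac{4025}{1801} - \frac{51}{1915} = - \frac{7799726}{3448915} \approx -2.2615$)
$\frac{O{\left(-57,53 \right)}}{n} = \frac{-32 + 53}{- \frac{7799726}{3448915}} = 21 \left(- \frac{3448915}{7799726}\right) = - \frac{72427215}{7799726}$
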